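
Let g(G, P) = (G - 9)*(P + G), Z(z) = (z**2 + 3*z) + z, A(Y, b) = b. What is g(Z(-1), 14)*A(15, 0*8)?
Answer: 0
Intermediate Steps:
Z(z) = z**2 + 4*z
g(G, P) = (-9 + G)*(G + P)
g(Z(-1), 14)*A(15, 0*8) = ((-(4 - 1))**2 - (-9)*(4 - 1) - 9*14 - (4 - 1)*14)*(0*8) = ((-1*3)**2 - (-9)*3 - 126 - 1*3*14)*0 = ((-3)**2 - 9*(-3) - 126 - 3*14)*0 = (9 + 27 - 126 - 42)*0 = -132*0 = 0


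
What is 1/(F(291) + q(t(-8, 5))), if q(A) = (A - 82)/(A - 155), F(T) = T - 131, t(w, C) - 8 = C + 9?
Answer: 133/21340 ≈ 0.0062324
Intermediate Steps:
t(w, C) = 17 + C (t(w, C) = 8 + (C + 9) = 8 + (9 + C) = 17 + C)
F(T) = -131 + T
q(A) = (-82 + A)/(-155 + A)
1/(F(291) + q(t(-8, 5))) = 1/((-131 + 291) + (-82 + (17 + 5))/(-155 + (17 + 5))) = 1/(160 + (-82 + 22)/(-155 + 22)) = 1/(160 - 60/(-133)) = 1/(160 - 1/133*(-60)) = 1/(160 + 60/133) = 1/(21340/133) = 133/21340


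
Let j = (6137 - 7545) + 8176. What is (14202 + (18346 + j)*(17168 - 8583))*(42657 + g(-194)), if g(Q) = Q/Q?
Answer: 9197828036936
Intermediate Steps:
g(Q) = 1
j = 6768 (j = -1408 + 8176 = 6768)
(14202 + (18346 + j)*(17168 - 8583))*(42657 + g(-194)) = (14202 + (18346 + 6768)*(17168 - 8583))*(42657 + 1) = (14202 + 25114*8585)*42658 = (14202 + 215603690)*42658 = 215617892*42658 = 9197828036936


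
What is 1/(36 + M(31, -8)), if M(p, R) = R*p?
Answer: -1/212 ≈ -0.0047170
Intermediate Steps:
1/(36 + M(31, -8)) = 1/(36 - 8*31) = 1/(36 - 248) = 1/(-212) = -1/212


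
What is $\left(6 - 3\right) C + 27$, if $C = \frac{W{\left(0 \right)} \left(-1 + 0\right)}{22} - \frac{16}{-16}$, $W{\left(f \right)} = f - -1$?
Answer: $\frac{657}{22} \approx 29.864$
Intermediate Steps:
$W{\left(f \right)} = 1 + f$ ($W{\left(f \right)} = f + 1 = 1 + f$)
$C = \frac{21}{22}$ ($C = \frac{\left(1 + 0\right) \left(-1 + 0\right)}{22} - \frac{16}{-16} = 1 \left(-1\right) \frac{1}{22} - -1 = \left(-1\right) \frac{1}{22} + 1 = - \frac{1}{22} + 1 = \frac{21}{22} \approx 0.95455$)
$\left(6 - 3\right) C + 27 = \left(6 - 3\right) \frac{21}{22} + 27 = 3 \cdot \frac{21}{22} + 27 = \frac{63}{22} + 27 = \frac{657}{22}$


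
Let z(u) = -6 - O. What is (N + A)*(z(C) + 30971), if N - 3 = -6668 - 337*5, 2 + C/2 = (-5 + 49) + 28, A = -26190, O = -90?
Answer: -1072639700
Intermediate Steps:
C = 140 (C = -4 + 2*((-5 + 49) + 28) = -4 + 2*(44 + 28) = -4 + 2*72 = -4 + 144 = 140)
z(u) = 84 (z(u) = -6 - 1*(-90) = -6 + 90 = 84)
N = -8350 (N = 3 + (-6668 - 337*5) = 3 + (-6668 - 1685) = 3 - 8353 = -8350)
(N + A)*(z(C) + 30971) = (-8350 - 26190)*(84 + 30971) = -34540*31055 = -1072639700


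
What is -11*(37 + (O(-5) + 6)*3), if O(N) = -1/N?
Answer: -3058/5 ≈ -611.60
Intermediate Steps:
-11*(37 + (O(-5) + 6)*3) = -11*(37 + (-1/(-5) + 6)*3) = -11*(37 + (-1*(-⅕) + 6)*3) = -11*(37 + (⅕ + 6)*3) = -11*(37 + (31/5)*3) = -11*(37 + 93/5) = -11*278/5 = -3058/5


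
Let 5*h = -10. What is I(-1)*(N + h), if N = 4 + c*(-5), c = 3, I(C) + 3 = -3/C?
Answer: 0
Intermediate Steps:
I(C) = -3 - 3/C
h = -2 (h = (⅕)*(-10) = -2)
N = -11 (N = 4 + 3*(-5) = 4 - 15 = -11)
I(-1)*(N + h) = (-3 - 3/(-1))*(-11 - 2) = (-3 - 3*(-1))*(-13) = (-3 + 3)*(-13) = 0*(-13) = 0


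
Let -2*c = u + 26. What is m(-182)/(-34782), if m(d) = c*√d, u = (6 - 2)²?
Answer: 7*I*√182/11594 ≈ 0.0081452*I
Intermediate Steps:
u = 16 (u = 4² = 16)
c = -21 (c = -(16 + 26)/2 = -½*42 = -21)
m(d) = -21*√d
m(-182)/(-34782) = -21*I*√182/(-34782) = -21*I*√182*(-1/34782) = 7*I*√182/11594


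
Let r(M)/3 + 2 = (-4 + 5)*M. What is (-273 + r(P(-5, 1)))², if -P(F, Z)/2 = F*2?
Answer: 47961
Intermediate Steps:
P(F, Z) = -4*F (P(F, Z) = -2*F*2 = -4*F)
r(M) = -6 + 3*M (r(M) = -6 + 3*((-4 + 5)*M) = -6 + 3*(1*M) = -6 + 3*M)
(-273 + r(P(-5, 1)))² = (-273 + (-6 + 3*(-4*(-5))))² = (-273 + (-6 + 3*20))² = (-273 + (-6 + 60))² = (-273 + 54)² = (-219)² = 47961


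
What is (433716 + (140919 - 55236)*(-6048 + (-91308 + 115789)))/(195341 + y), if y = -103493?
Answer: 526609485/30616 ≈ 17200.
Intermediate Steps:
(433716 + (140919 - 55236)*(-6048 + (-91308 + 115789)))/(195341 + y) = (433716 + (140919 - 55236)*(-6048 + (-91308 + 115789)))/(195341 - 103493) = (433716 + 85683*(-6048 + 24481))/91848 = (433716 + 85683*18433)*(1/91848) = (433716 + 1579394739)*(1/91848) = 1579828455*(1/91848) = 526609485/30616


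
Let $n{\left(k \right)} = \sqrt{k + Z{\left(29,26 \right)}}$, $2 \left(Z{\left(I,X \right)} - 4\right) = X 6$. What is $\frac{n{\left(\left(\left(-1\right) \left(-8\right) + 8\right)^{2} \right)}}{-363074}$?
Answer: $- \frac{13 \sqrt{2}}{363074} \approx -5.0636 \cdot 10^{-5}$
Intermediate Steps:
$Z{\left(I,X \right)} = 4 + 3 X$ ($Z{\left(I,X \right)} = 4 + \frac{X 6}{2} = 4 + \frac{6 X}{2} = 4 + 3 X$)
$n{\left(k \right)} = \sqrt{82 + k}$ ($n{\left(k \right)} = \sqrt{k + \left(4 + 3 \cdot 26\right)} = \sqrt{k + \left(4 + 78\right)} = \sqrt{k + 82} = \sqrt{82 + k}$)
$\frac{n{\left(\left(\left(-1\right) \left(-8\right) + 8\right)^{2} \right)}}{-363074} = \frac{\sqrt{82 + \left(\left(-1\right) \left(-8\right) + 8\right)^{2}}}{-363074} = \sqrt{82 + \left(8 + 8\right)^{2}} \left(- \frac{1}{363074}\right) = \sqrt{82 + 16^{2}} \left(- \frac{1}{363074}\right) = \sqrt{82 + 256} \left(- \frac{1}{363074}\right) = \sqrt{338} \left(- \frac{1}{363074}\right) = 13 \sqrt{2} \left(- \frac{1}{363074}\right) = - \frac{13 \sqrt{2}}{363074}$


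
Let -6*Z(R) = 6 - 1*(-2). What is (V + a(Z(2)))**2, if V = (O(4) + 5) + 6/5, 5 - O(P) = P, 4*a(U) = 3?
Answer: 25281/400 ≈ 63.203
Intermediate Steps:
Z(R) = -4/3 (Z(R) = -(6 - 1*(-2))/6 = -(6 + 2)/6 = -1/6*8 = -4/3)
a(U) = 3/4 (a(U) = (1/4)*3 = 3/4)
O(P) = 5 - P
V = 36/5 (V = ((5 - 1*4) + 5) + 6/5 = ((5 - 4) + 5) + 6*(1/5) = (1 + 5) + 6/5 = 6 + 6/5 = 36/5 ≈ 7.2000)
(V + a(Z(2)))**2 = (36/5 + 3/4)**2 = (159/20)**2 = 25281/400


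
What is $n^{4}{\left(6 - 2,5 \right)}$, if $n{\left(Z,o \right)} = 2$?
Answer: $16$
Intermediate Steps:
$n^{4}{\left(6 - 2,5 \right)} = 2^{4} = 16$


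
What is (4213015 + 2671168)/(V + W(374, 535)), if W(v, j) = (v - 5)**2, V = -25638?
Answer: 6884183/110523 ≈ 62.287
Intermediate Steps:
W(v, j) = (-5 + v)**2
(4213015 + 2671168)/(V + W(374, 535)) = (4213015 + 2671168)/(-25638 + (-5 + 374)**2) = 6884183/(-25638 + 369**2) = 6884183/(-25638 + 136161) = 6884183/110523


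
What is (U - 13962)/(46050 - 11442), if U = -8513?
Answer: -22475/34608 ≈ -0.64942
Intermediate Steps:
(U - 13962)/(46050 - 11442) = (-8513 - 13962)/(46050 - 11442) = -22475/34608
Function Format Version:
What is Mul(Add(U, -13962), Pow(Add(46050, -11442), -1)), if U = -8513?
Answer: Rational(-22475, 34608) ≈ -0.64942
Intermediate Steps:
Mul(Add(U, -13962), Pow(Add(46050, -11442), -1)) = Mul(Add(-8513, -13962), Pow(Add(46050, -11442), -1)) = Mul(-22475, Pow(34608, -1)) = Mul(-22475, Rational(1, 34608)) = Rational(-22475, 34608)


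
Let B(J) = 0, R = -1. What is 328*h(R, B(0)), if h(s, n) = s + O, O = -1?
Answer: -656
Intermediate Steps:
h(s, n) = -1 + s (h(s, n) = s - 1 = -1 + s)
328*h(R, B(0)) = 328*(-1 - 1) = 328*(-2) = -656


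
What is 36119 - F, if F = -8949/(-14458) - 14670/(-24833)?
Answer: 12967569400789/359035514 ≈ 36118.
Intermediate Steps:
F = 434329377/359035514 (F = -8949*(-1/14458) - 14670*(-1/24833) = 8949/14458 + 14670/24833 = 434329377/359035514 ≈ 1.2097)
36119 - F = 36119 - 1*434329377/359035514 = 36119 - 434329377/359035514 = 12967569400789/359035514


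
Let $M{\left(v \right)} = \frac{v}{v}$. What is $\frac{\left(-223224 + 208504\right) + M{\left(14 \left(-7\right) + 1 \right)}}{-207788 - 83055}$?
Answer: $\frac{14719}{290843} \approx 0.050608$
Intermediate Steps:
$M{\left(v \right)} = 1$
$\frac{\left(-223224 + 208504\right) + M{\left(14 \left(-7\right) + 1 \right)}}{-207788 - 83055} = \frac{\left(-223224 + 208504\right) + 1}{-207788 - 83055} = \frac{-14720 + 1}{-290843} = \left(-14719\right) \left(- \frac{1}{290843}\right) = \frac{14719}{290843}$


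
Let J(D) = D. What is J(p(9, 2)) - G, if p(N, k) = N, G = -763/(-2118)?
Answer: 18299/2118 ≈ 8.6398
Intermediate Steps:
G = 763/2118 (G = -763*(-1/2118) = 763/2118 ≈ 0.36025)
J(p(9, 2)) - G = 9 - 1*763/2118 = 9 - 763/2118 = 18299/2118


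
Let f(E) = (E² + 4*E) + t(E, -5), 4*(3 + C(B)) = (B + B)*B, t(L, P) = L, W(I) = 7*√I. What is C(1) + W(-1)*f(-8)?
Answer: -5/2 + 168*I ≈ -2.5 + 168.0*I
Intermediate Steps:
C(B) = -3 + B²/2 (C(B) = -3 + ((B + B)*B)/4 = -3 + ((2*B)*B)/4 = -3 + (2*B²)/4 = -3 + B²/2)
f(E) = E² + 5*E (f(E) = (E² + 4*E) + E = E² + 5*E)
C(1) + W(-1)*f(-8) = (-3 + (½)*1²) + (7*√(-1))*(-8*(5 - 8)) = (-3 + (½)*1) + (7*I)*(-8*(-3)) = (-3 + ½) + (7*I)*24 = -5/2 + 168*I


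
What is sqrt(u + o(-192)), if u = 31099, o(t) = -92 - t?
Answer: sqrt(31199) ≈ 176.63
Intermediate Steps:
sqrt(u + o(-192)) = sqrt(31099 + (-92 - 1*(-192))) = sqrt(31099 + (-92 + 192)) = sqrt(31099 + 100) = sqrt(31199)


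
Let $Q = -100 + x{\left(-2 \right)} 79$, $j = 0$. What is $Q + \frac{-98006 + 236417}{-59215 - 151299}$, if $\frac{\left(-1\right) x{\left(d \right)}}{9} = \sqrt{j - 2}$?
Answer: $- \frac{21189811}{210514} - 711 i \sqrt{2} \approx -100.66 - 1005.5 i$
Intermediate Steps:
$x{\left(d \right)} = - 9 i \sqrt{2}$ ($x{\left(d \right)} = - 9 \sqrt{0 - 2} = - 9 \sqrt{-2} = - 9 i \sqrt{2}$)
$Q = -100 - 711 i \sqrt{2}$ ($Q = -100 + - 9 i \sqrt{2} \cdot 79 = -100 - 711 i \sqrt{2} \approx -100.0 - 1005.5 i$)
$Q + \frac{-98006 + 236417}{-59215 - 151299} = \left(-100 - 711 i \sqrt{2}\right) + \frac{-98006 + 236417}{-59215 - 151299} = \left(-100 - 711 i \sqrt{2}\right) + \frac{138411}{-210514} = \left(-100 - 711 i \sqrt{2}\right) + 138411 \left(- \frac{1}{210514}\right) = \left(-100 - 711 i \sqrt{2}\right) - \frac{138411}{210514} = - \frac{21189811}{210514} - 711 i \sqrt{2}$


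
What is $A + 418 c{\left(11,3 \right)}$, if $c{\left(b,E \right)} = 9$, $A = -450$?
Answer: $3312$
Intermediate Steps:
$A + 418 c{\left(11,3 \right)} = -450 + 418 \cdot 9 = -450 + 3762 = 3312$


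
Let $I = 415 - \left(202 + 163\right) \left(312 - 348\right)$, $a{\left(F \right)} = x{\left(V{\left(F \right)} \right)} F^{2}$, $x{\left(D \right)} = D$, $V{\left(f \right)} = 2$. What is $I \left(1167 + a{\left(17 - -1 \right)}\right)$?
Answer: $24602325$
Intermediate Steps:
$a{\left(F \right)} = 2 F^{2}$
$I = 13555$ ($I = 415 - 365 \left(-36\right) = 415 - -13140 = 415 + 13140 = 13555$)
$I \left(1167 + a{\left(17 - -1 \right)}\right) = 13555 \left(1167 + 2 \left(17 - -1\right)^{2}\right) = 13555 \left(1167 + 2 \left(17 + 1\right)^{2}\right) = 13555 \left(1167 + 2 \cdot 18^{2}\right) = 13555 \left(1167 + 2 \cdot 324\right) = 13555 \left(1167 + 648\right) = 13555 \cdot 1815 = 24602325$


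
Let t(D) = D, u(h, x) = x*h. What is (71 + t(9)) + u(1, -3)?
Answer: 77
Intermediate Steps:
u(h, x) = h*x
(71 + t(9)) + u(1, -3) = (71 + 9) + 1*(-3) = 80 - 3 = 77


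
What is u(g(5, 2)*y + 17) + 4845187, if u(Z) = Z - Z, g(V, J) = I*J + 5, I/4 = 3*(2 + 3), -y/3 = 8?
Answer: 4845187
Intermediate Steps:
y = -24 (y = -3*8 = -24)
I = 60 (I = 4*(3*(2 + 3)) = 4*(3*5) = 4*15 = 60)
g(V, J) = 5 + 60*J (g(V, J) = 60*J + 5 = 5 + 60*J)
u(Z) = 0
u(g(5, 2)*y + 17) + 4845187 = 0 + 4845187 = 4845187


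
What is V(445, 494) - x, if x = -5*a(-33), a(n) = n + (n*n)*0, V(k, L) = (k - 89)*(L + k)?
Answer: 334119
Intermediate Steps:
V(k, L) = (-89 + k)*(L + k)
a(n) = n (a(n) = n + n**2*0 = n + 0 = n)
x = 165 (x = -5*(-33) = 165)
V(445, 494) - x = (445**2 - 89*494 - 89*445 + 494*445) - 1*165 = (198025 - 43966 - 39605 + 219830) - 165 = 334284 - 165 = 334119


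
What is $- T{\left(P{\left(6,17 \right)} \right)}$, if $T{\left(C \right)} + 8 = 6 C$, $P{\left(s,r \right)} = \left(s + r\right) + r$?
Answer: $-232$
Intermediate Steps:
$P{\left(s,r \right)} = s + 2 r$ ($P{\left(s,r \right)} = \left(r + s\right) + r = s + 2 r$)
$T{\left(C \right)} = -8 + 6 C$
$- T{\left(P{\left(6,17 \right)} \right)} = - (-8 + 6 \left(6 + 2 \cdot 17\right)) = - (-8 + 6 \left(6 + 34\right)) = - (-8 + 6 \cdot 40) = - (-8 + 240) = \left(-1\right) 232 = -232$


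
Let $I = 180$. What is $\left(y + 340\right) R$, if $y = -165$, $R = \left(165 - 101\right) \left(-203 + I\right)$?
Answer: $-257600$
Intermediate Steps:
$R = -1472$ ($R = \left(165 - 101\right) \left(-203 + 180\right) = 64 \left(-23\right) = -1472$)
$\left(y + 340\right) R = \left(-165 + 340\right) \left(-1472\right) = 175 \left(-1472\right) = -257600$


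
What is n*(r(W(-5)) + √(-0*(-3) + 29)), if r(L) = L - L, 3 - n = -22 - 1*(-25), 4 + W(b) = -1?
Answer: 0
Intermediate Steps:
W(b) = -5 (W(b) = -4 - 1 = -5)
n = 0 (n = 3 - (-22 - 1*(-25)) = 3 - (-22 + 25) = 3 - 1*3 = 3 - 3 = 0)
r(L) = 0
n*(r(W(-5)) + √(-0*(-3) + 29)) = 0*(0 + √(-0*(-3) + 29)) = 0*(0 + √(-6*0 + 29)) = 0*(0 + √(0 + 29)) = 0*(0 + √29) = 0*√29 = 0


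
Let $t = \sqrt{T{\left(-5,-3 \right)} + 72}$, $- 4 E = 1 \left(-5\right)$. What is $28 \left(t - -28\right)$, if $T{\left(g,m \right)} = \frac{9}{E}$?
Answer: $784 + \frac{168 \sqrt{55}}{5} \approx 1033.2$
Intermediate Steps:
$E = \frac{5}{4}$ ($E = - \frac{1 \left(-5\right)}{4} = \left(- \frac{1}{4}\right) \left(-5\right) = \frac{5}{4} \approx 1.25$)
$T{\left(g,m \right)} = \frac{36}{5}$ ($T{\left(g,m \right)} = \frac{9}{\frac{5}{4}} = 9 \cdot \frac{4}{5} = \frac{36}{5}$)
$t = \frac{6 \sqrt{55}}{5}$ ($t = \sqrt{\frac{36}{5} + 72} = \sqrt{\frac{396}{5}} = \frac{6 \sqrt{55}}{5} \approx 8.8994$)
$28 \left(t - -28\right) = 28 \left(\frac{6 \sqrt{55}}{5} - -28\right) = 28 \left(\frac{6 \sqrt{55}}{5} + 28\right) = 28 \left(28 + \frac{6 \sqrt{55}}{5}\right) = 784 + \frac{168 \sqrt{55}}{5}$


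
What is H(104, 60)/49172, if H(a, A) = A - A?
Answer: 0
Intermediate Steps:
H(a, A) = 0
H(104, 60)/49172 = 0/49172 = 0*(1/49172) = 0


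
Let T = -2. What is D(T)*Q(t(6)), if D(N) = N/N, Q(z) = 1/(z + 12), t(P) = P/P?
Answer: 1/13 ≈ 0.076923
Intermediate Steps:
t(P) = 1
Q(z) = 1/(12 + z)
D(N) = 1
D(T)*Q(t(6)) = 1/(12 + 1) = 1/13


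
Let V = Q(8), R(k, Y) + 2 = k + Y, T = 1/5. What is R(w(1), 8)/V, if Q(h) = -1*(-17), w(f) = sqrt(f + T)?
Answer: 6/17 + sqrt(30)/85 ≈ 0.41738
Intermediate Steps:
T = 1/5 ≈ 0.20000
w(f) = sqrt(1/5 + f) (w(f) = sqrt(f + 1/5) = sqrt(1/5 + f))
Q(h) = 17
R(k, Y) = -2 + Y + k (R(k, Y) = -2 + (k + Y) = -2 + (Y + k) = -2 + Y + k)
V = 17
R(w(1), 8)/V = (-2 + 8 + sqrt(5 + 25*1)/5)/17 = (-2 + 8 + sqrt(5 + 25)/5)*(1/17) = (-2 + 8 + sqrt(30)/5)*(1/17) = (6 + sqrt(30)/5)*(1/17) = 6/17 + sqrt(30)/85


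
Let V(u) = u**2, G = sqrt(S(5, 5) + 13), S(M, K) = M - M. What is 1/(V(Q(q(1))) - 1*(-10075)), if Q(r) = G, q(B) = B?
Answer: 1/10088 ≈ 9.9128e-5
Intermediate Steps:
S(M, K) = 0
G = sqrt(13) (G = sqrt(0 + 13) = sqrt(13) ≈ 3.6056)
Q(r) = sqrt(13)
1/(V(Q(q(1))) - 1*(-10075)) = 1/((sqrt(13))**2 - 1*(-10075)) = 1/(13 + 10075) = 1/10088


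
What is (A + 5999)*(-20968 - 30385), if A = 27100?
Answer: -1699732947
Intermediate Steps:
(A + 5999)*(-20968 - 30385) = (27100 + 5999)*(-20968 - 30385) = 33099*(-51353) = -1699732947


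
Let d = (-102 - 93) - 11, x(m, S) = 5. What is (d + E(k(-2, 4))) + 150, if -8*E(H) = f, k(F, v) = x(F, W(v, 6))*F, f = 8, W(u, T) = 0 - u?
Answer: -57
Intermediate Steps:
W(u, T) = -u
k(F, v) = 5*F
E(H) = -1 (E(H) = -1/8*8 = -1)
d = -206 (d = -195 - 11 = -206)
(d + E(k(-2, 4))) + 150 = (-206 - 1) + 150 = -207 + 150 = -57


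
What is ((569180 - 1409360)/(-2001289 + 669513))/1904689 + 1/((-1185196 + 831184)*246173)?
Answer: 4576102172502251/13816361155834279097904 ≈ 3.3121e-7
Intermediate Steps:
((569180 - 1409360)/(-2001289 + 669513))/1904689 + 1/((-1185196 + 831184)*246173) = -840180/(-1331776)*(1/1904689) + (1/246173)/(-354012) = -840180*(-1/1331776)*(1/1904689) - 1/354012*1/246173 = (210045/332944)*(1/1904689) - 1/87148196076 = 210045/634154774416 - 1/87148196076 = 4576102172502251/13816361155834279097904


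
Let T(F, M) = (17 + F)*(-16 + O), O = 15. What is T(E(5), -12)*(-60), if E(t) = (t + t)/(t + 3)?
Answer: 1095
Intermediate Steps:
E(t) = 2*t/(3 + t) (E(t) = (2*t)/(3 + t) = 2*t/(3 + t))
T(F, M) = -17 - F (T(F, M) = (17 + F)*(-16 + 15) = (17 + F)*(-1) = -17 - F)
T(E(5), -12)*(-60) = (-17 - 2*5/(3 + 5))*(-60) = (-17 - 2*5/8)*(-60) = (-17 - 1*5/4)*(-60) = (-17 - 5/4)*(-60) = -73/4*(-60) = 1095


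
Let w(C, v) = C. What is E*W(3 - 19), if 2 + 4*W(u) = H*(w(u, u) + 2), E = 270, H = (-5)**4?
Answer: -590760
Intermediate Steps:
H = 625
W(u) = 312 + 625*u/4 (W(u) = -1/2 + (625*(u + 2))/4 = -1/2 + (625*(2 + u))/4 = -1/2 + (1250 + 625*u)/4 = -1/2 + (625/2 + 625*u/4) = 312 + 625*u/4)
E*W(3 - 19) = 270*(312 + 625*(3 - 19)/4) = 270*(312 + (625/4)*(-16)) = 270*(312 - 2500) = 270*(-2188) = -590760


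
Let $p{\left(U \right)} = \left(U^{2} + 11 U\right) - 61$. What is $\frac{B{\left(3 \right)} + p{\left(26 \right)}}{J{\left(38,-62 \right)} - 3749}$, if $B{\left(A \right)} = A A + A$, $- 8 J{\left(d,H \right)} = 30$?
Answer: $- \frac{3652}{15011} \approx -0.24329$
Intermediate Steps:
$J{\left(d,H \right)} = - \frac{15}{4}$ ($J{\left(d,H \right)} = \left(- \frac{1}{8}\right) 30 = - \frac{15}{4}$)
$p{\left(U \right)} = -61 + U^{2} + 11 U$
$B{\left(A \right)} = A + A^{2}$ ($B{\left(A \right)} = A^{2} + A = A + A^{2}$)
$\frac{B{\left(3 \right)} + p{\left(26 \right)}}{J{\left(38,-62 \right)} - 3749} = \frac{3 \left(1 + 3\right) + \left(-61 + 26^{2} + 11 \cdot 26\right)}{- \frac{15}{4} - 3749} = \frac{3 \cdot 4 + \left(-61 + 676 + 286\right)}{- \frac{15011}{4}} = \left(12 + 901\right) \left(- \frac{4}{15011}\right) = 913 \left(- \frac{4}{15011}\right) = - \frac{3652}{15011}$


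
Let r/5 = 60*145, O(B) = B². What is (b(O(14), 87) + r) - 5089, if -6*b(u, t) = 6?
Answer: 38410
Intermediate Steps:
b(u, t) = -1 (b(u, t) = -⅙*6 = -1)
r = 43500 (r = 5*(60*145) = 5*8700 = 43500)
(b(O(14), 87) + r) - 5089 = (-1 + 43500) - 5089 = 43499 - 5089 = 38410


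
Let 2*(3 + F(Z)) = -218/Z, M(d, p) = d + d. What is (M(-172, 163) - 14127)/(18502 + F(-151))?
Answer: -2185121/2793458 ≈ -0.78223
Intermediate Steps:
M(d, p) = 2*d
F(Z) = -3 - 109/Z (F(Z) = -3 + (-218/Z)/2 = -3 - 109/Z)
(M(-172, 163) - 14127)/(18502 + F(-151)) = (2*(-172) - 14127)/(18502 + (-3 - 109/(-151))) = (-344 - 14127)/(18502 + (-3 - 109*(-1/151))) = -14471/(18502 + (-3 + 109/151)) = -14471/(18502 - 344/151) = -14471/2793458/151 = -14471*151/2793458 = -2185121/2793458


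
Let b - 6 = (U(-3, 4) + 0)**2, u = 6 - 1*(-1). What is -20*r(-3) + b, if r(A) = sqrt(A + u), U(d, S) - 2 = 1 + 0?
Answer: -25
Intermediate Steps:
u = 7 (u = 6 + 1 = 7)
U(d, S) = 3 (U(d, S) = 2 + (1 + 0) = 2 + 1 = 3)
b = 15 (b = 6 + (3 + 0)**2 = 6 + 3**2 = 6 + 9 = 15)
r(A) = sqrt(7 + A) (r(A) = sqrt(A + 7) = sqrt(7 + A))
-20*r(-3) + b = -20*sqrt(7 - 3) + 15 = -20*sqrt(4) + 15 = -20*2 + 15 = -40 + 15 = -25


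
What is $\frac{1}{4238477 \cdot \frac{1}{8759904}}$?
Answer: $\frac{8759904}{4238477} \approx 2.0668$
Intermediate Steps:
$\frac{1}{4238477 \cdot \frac{1}{8759904}} = \frac{1}{\frac{4238477}{8759904}} = \frac{8759904}{4238477}$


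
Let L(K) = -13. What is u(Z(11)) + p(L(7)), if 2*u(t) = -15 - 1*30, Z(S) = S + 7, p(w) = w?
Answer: -71/2 ≈ -35.500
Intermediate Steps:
Z(S) = 7 + S
u(t) = -45/2 (u(t) = (-15 - 1*30)/2 = (-15 - 30)/2 = (1/2)*(-45) = -45/2)
u(Z(11)) + p(L(7)) = -45/2 - 13 = -71/2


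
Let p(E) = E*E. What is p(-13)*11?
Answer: 1859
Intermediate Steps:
p(E) = E**2
p(-13)*11 = (-13)**2*11 = 169*11 = 1859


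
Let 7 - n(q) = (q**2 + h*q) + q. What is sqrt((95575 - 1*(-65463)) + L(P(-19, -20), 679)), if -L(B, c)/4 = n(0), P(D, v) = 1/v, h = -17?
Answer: 3*sqrt(17890) ≈ 401.26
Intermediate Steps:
n(q) = 7 - q**2 + 16*q (n(q) = 7 - ((q**2 - 17*q) + q) = 7 - (q**2 - 16*q) = 7 + (-q**2 + 16*q) = 7 - q**2 + 16*q)
L(B, c) = -28 (L(B, c) = -4*(7 - 1*0**2 + 16*0) = -4*(7 - 1*0 + 0) = -4*(7 + 0 + 0) = -4*7 = -28)
sqrt((95575 - 1*(-65463)) + L(P(-19, -20), 679)) = sqrt((95575 - 1*(-65463)) - 28) = sqrt((95575 + 65463) - 28) = sqrt(161038 - 28) = sqrt(161010) = 3*sqrt(17890)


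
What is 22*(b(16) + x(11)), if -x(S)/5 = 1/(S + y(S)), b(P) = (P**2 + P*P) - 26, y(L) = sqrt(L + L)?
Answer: 96118/9 + 10*sqrt(22)/9 ≈ 10685.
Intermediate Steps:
y(L) = sqrt(2)*sqrt(L) (y(L) = sqrt(2*L) = sqrt(2)*sqrt(L))
b(P) = -26 + 2*P**2 (b(P) = (P**2 + P**2) - 26 = 2*P**2 - 26 = -26 + 2*P**2)
x(S) = -5/(S + sqrt(2)*sqrt(S))
22*(b(16) + x(11)) = 22*((-26 + 2*16**2) - 5/(11 + sqrt(2)*sqrt(11))) = 22*((-26 + 2*256) - 5/(11 + sqrt(22))) = 22*((-26 + 512) - 5/(11 + sqrt(22))) = 22*(486 - 5/(11 + sqrt(22))) = 10692 - 110/(11 + sqrt(22))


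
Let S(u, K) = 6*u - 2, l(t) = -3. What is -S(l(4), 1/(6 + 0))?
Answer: 20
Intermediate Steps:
S(u, K) = -2 + 6*u
-S(l(4), 1/(6 + 0)) = -(-2 + 6*(-3)) = -(-2 - 18) = -1*(-20) = 20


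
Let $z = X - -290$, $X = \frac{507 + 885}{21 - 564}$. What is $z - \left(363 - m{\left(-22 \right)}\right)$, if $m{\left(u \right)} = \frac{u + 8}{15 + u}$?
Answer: $- \frac{13315}{181} \approx -73.563$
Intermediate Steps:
$m{\left(u \right)} = \frac{8 + u}{15 + u}$
$X = - \frac{464}{181}$ ($X = \frac{1392}{-543} = 1392 \left(- \frac{1}{543}\right) = - \frac{464}{181} \approx -2.5635$)
$z = \frac{52026}{181}$ ($z = - \frac{464}{181} - -290 = - \frac{464}{181} + 290 = \frac{52026}{181} \approx 287.44$)
$z - \left(363 - m{\left(-22 \right)}\right) = \frac{52026}{181} - \left(363 - \frac{8 - 22}{15 - 22}\right) = \frac{52026}{181} - \left(363 - \frac{1}{-7} \left(-14\right)\right) = \frac{52026}{181} - \left(363 - \left(- \frac{1}{7}\right) \left(-14\right)\right) = \frac{52026}{181} - \left(363 - 2\right) = \frac{52026}{181} - 361 = - \frac{13315}{181}$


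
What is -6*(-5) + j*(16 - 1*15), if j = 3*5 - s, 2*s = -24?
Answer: 57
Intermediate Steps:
s = -12 (s = (1/2)*(-24) = -12)
j = 27 (j = 3*5 - 1*(-12) = 15 + 12 = 27)
-6*(-5) + j*(16 - 1*15) = -6*(-5) + 27*(16 - 1*15) = 30 + 27*(16 - 15) = 30 + 27*1 = 30 + 27 = 57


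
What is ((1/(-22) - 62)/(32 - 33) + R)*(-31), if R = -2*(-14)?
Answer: -61411/22 ≈ -2791.4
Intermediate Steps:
R = 28
((1/(-22) - 62)/(32 - 33) + R)*(-31) = ((1/(-22) - 62)/(32 - 33) + 28)*(-31) = ((-1/22 - 62)/(-1) + 28)*(-31) = (-1365/22*(-1) + 28)*(-31) = (1365/22 + 28)*(-31) = (1981/22)*(-31) = -61411/22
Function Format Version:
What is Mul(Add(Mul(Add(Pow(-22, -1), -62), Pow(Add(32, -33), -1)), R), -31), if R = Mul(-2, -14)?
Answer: Rational(-61411, 22) ≈ -2791.4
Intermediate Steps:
R = 28
Mul(Add(Mul(Add(Pow(-22, -1), -62), Pow(Add(32, -33), -1)), R), -31) = Mul(Add(Mul(Add(Pow(-22, -1), -62), Pow(Add(32, -33), -1)), 28), -31) = Mul(Add(Mul(Add(Rational(-1, 22), -62), Pow(-1, -1)), 28), -31) = Mul(Add(Mul(Rational(-1365, 22), -1), 28), -31) = Mul(Add(Rational(1365, 22), 28), -31) = Mul(Rational(1981, 22), -31) = Rational(-61411, 22)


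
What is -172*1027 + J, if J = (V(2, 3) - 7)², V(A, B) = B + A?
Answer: -176640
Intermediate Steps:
V(A, B) = A + B
J = 4 (J = ((2 + 3) - 7)² = (5 - 7)² = (-2)² = 4)
-172*1027 + J = -172*1027 + 4 = -176644 + 4 = -176640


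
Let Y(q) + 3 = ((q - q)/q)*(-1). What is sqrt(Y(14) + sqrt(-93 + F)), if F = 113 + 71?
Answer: sqrt(-3 + sqrt(91)) ≈ 2.5572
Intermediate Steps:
Y(q) = -3 (Y(q) = -3 + ((q - q)/q)*(-1) = -3 + (0/q)*(-1) = -3 + 0*(-1) = -3 + 0 = -3)
F = 184
sqrt(Y(14) + sqrt(-93 + F)) = sqrt(-3 + sqrt(-93 + 184)) = sqrt(-3 + sqrt(91))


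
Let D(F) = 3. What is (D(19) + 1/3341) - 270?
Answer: -892046/3341 ≈ -267.00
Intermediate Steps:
(D(19) + 1/3341) - 270 = (3 + 1/3341) - 270 = 10024/3341 - 270 = -892046/3341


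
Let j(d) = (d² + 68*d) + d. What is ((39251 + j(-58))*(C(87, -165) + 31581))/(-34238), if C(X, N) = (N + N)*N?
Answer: -3321915003/34238 ≈ -97024.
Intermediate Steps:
j(d) = d² + 69*d
C(X, N) = 2*N² (C(X, N) = (2*N)*N = 2*N²)
((39251 + j(-58))*(C(87, -165) + 31581))/(-34238) = ((39251 - 58*(69 - 58))*(2*(-165)² + 31581))/(-34238) = ((39251 - 58*11)*(2*27225 + 31581))*(-1/34238) = ((39251 - 638)*(54450 + 31581))*(-1/34238) = (38613*86031)*(-1/34238) = 3321915003*(-1/34238) = -3321915003/34238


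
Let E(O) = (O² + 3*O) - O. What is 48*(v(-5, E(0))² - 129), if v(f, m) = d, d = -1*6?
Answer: -4464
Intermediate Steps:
E(O) = O² + 2*O
d = -6
v(f, m) = -6
48*(v(-5, E(0))² - 129) = 48*((-6)² - 129) = 48*(36 - 129) = 48*(-93) = -4464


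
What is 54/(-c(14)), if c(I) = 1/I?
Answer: -756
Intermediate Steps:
54/(-c(14)) = 54/(-1/14) = -14*54 = -756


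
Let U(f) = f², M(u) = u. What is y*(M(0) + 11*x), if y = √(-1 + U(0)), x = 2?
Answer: 22*I ≈ 22.0*I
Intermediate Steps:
y = I (y = √(-1 + 0²) = √(-1 + 0) = √(-1) = I ≈ 1.0*I)
y*(M(0) + 11*x) = I*(0 + 11*2) = I*(0 + 22) = I*22 = 22*I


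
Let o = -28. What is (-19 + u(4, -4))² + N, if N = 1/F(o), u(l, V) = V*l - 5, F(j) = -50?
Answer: 79999/50 ≈ 1600.0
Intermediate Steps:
u(l, V) = -5 + V*l
N = -1/50 (N = 1/(-50) = -1/50 ≈ -0.020000)
(-19 + u(4, -4))² + N = (-19 + (-5 - 4*4))² - 1/50 = (-19 + (-5 - 16))² - 1/50 = (-19 - 21)² - 1/50 = (-40)² - 1/50 = 1600 - 1/50 = 79999/50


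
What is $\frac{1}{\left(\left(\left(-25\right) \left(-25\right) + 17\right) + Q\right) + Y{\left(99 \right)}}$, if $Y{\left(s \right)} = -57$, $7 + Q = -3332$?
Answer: $- \frac{1}{2754} \approx -0.00036311$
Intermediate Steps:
$Q = -3339$ ($Q = -7 - 3332 = -3339$)
$\frac{1}{\left(\left(\left(-25\right) \left(-25\right) + 17\right) + Q\right) + Y{\left(99 \right)}} = \frac{1}{\left(\left(\left(-25\right) \left(-25\right) + 17\right) - 3339\right) - 57} = \frac{1}{\left(\left(625 + 17\right) - 3339\right) - 57} = \frac{1}{\left(642 - 3339\right) - 57} = \frac{1}{-2697 - 57} = \frac{1}{-2754} = - \frac{1}{2754}$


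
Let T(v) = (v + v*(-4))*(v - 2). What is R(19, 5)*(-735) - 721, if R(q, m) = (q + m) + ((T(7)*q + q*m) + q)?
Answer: 1364174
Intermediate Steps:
T(v) = -3*v*(-2 + v) (T(v) = (v - 4*v)*(-2 + v) = (-3*v)*(-2 + v) = -3*v*(-2 + v))
R(q, m) = m - 103*q + m*q (R(q, m) = (q + m) + (((3*7*(2 - 1*7))*q + q*m) + q) = (m + q) + (((3*7*(2 - 7))*q + m*q) + q) = (m + q) + (((3*7*(-5))*q + m*q) + q) = (m + q) + ((-105*q + m*q) + q) = (m + q) + (-104*q + m*q) = m - 103*q + m*q)
R(19, 5)*(-735) - 721 = (5 - 103*19 + 5*19)*(-735) - 721 = (5 - 1957 + 95)*(-735) - 721 = -1857*(-735) - 721 = 1364895 - 721 = 1364174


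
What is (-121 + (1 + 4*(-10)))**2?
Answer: 25600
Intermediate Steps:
(-121 + (1 + 4*(-10)))**2 = (-121 + (1 - 40))**2 = (-121 - 39)**2 = (-160)**2 = 25600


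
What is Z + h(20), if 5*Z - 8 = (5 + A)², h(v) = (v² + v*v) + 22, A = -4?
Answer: 4119/5 ≈ 823.80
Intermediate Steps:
h(v) = 22 + 2*v² (h(v) = (v² + v²) + 22 = 2*v² + 22 = 22 + 2*v²)
Z = 9/5 (Z = 8/5 + (5 - 4)²/5 = 8/5 + (⅕)*1² = 8/5 + (⅕)*1 = 8/5 + ⅕ = 9/5 ≈ 1.8000)
Z + h(20) = 9/5 + (22 + 2*20²) = 9/5 + (22 + 2*400) = 9/5 + (22 + 800) = 9/5 + 822 = 4119/5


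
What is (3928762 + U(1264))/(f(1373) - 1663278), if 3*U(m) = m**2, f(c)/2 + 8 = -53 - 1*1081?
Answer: -6691991/2498343 ≈ -2.6786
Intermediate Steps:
f(c) = -2284 (f(c) = -16 + 2*(-53 - 1*1081) = -16 + 2*(-53 - 1081) = -16 + 2*(-1134) = -16 - 2268 = -2284)
U(m) = m**2/3
(3928762 + U(1264))/(f(1373) - 1663278) = (3928762 + (1/3)*1264**2)/(-2284 - 1663278) = (3928762 + (1/3)*1597696)/(-1665562) = (3928762 + 1597696/3)*(-1/1665562) = (13383982/3)*(-1/1665562) = -6691991/2498343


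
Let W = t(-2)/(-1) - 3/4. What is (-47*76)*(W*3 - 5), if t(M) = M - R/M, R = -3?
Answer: -11609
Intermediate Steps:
t(M) = M + 3/M (t(M) = M - (-3)/M = M + 3/M)
W = 11/4 (W = (-2 + 3/(-2))/(-1) - 3/4 = (-2 + 3*(-½))*(-1) - 3*¼ = (-2 - 3/2)*(-1) - ¾ = -7/2*(-1) - ¾ = 7/2 - ¾ = 11/4 ≈ 2.7500)
(-47*76)*(W*3 - 5) = (-47*76)*((11/4)*3 - 5) = -3572*(33/4 - 5) = -3572*13/4 = -11609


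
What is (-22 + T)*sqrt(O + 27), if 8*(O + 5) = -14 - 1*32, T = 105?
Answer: 83*sqrt(65)/2 ≈ 334.58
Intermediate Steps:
O = -43/4 (O = -5 + (-14 - 1*32)/8 = -5 + (-14 - 32)/8 = -5 + (1/8)*(-46) = -5 - 23/4 = -43/4 ≈ -10.750)
(-22 + T)*sqrt(O + 27) = (-22 + 105)*sqrt(-43/4 + 27) = 83*sqrt(65/4) = 83*(sqrt(65)/2) = 83*sqrt(65)/2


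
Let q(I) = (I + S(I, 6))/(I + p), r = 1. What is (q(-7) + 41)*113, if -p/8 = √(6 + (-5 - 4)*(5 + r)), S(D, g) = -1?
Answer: 14465921/3121 - 28928*I*√3/3121 ≈ 4635.0 - 16.054*I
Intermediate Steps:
p = -32*I*√3 (p = -8*√(6 + (-5 - 4)*(5 + 1)) = -8*√(6 - 9*6) = -8*√(6 - 54) = -32*I*√3 ≈ -55.426*I)
q(I) = (-1 + I)/(I - 32*I*√3) (q(I) = (I - 1)/(I - 32*I*√3) = (-1 + I)/(I - 32*I*√3))
(q(-7) + 41)*113 = ((-1 - 7)/(-7 - 32*I*√3) + 41)*113 = (-8/(-7 - 32*I*√3) + 41)*113 = (41 - 8/(-7 - 32*I*√3))*113 = 4633 - 904/(-7 - 32*I*√3)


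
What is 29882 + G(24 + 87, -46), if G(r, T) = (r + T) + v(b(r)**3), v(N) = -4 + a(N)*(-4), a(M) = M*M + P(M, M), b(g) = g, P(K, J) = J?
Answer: -7481663649225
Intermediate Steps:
a(M) = M + M**2 (a(M) = M*M + M = M**2 + M = M + M**2)
v(N) = -4 - 4*N*(1 + N) (v(N) = -4 + (N*(1 + N))*(-4) = -4 - 4*N*(1 + N))
G(r, T) = -4 + T + r - 4*r**3 - 4*r**6 (G(r, T) = (r + T) + (-4 - 4*r**3 - 4*r**6) = (T + r) + (-4 - 4*r**3 - 4*r**6) = -4 + T + r - 4*r**3 - 4*r**6)
29882 + G(24 + 87, -46) = 29882 + (-4 - 46 + (24 + 87) - 4*(24 + 87)**3 - 4*(24 + 87)**6) = 29882 + (-4 - 46 + 111 - 4*111**3 - 4*111**6) = 29882 + (-4 - 46 + 111 - 4*1367631 - 4*1870414552161) = 29882 + (-4 - 46 + 111 - 5470524 - 7481658208644) = 29882 - 7481663679107 = -7481663649225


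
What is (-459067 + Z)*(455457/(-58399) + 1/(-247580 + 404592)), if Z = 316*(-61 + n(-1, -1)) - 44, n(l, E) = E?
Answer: 2013710803197515/539373164 ≈ 3.7334e+6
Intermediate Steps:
Z = -19636 (Z = 316*(-61 - 1) - 44 = 316*(-62) - 44 = -19592 - 44 = -19636)
(-459067 + Z)*(455457/(-58399) + 1/(-247580 + 404592)) = (-459067 - 19636)*(455457/(-58399) + 1/(-247580 + 404592)) = -478703*(455457*(-1/58399) + 1/157012) = -478703*(-455457/58399 + 1/157012) = -478703*(-71512156085/9169343788) = 2013710803197515/539373164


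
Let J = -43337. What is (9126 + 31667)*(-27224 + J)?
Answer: -2878394873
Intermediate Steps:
(9126 + 31667)*(-27224 + J) = (9126 + 31667)*(-27224 - 43337) = 40793*(-70561) = -2878394873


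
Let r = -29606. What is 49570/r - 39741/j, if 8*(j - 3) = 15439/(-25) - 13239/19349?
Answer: 1134712392037195/2127566992579 ≈ 533.34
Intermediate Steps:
j = -143725393/1934900 (j = 3 + (15439/(-25) - 13239/19349)/8 = 3 + (15439*(-1/25) - 13239*1/19349)/8 = 3 + (-15439/25 - 13239/19349)/8 = 3 + (⅛)*(-299060186/483725) = 3 - 149530093/1934900 = -143725393/1934900 ≈ -74.281)
49570/r - 39741/j = 49570/(-29606) - 39741/(-143725393/1934900) = 49570*(-1/29606) - 39741*(-1934900/143725393) = -24785/14803 + 76894860900/143725393 = 1134712392037195/2127566992579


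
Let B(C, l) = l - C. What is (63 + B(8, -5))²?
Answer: 2500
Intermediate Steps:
(63 + B(8, -5))² = (63 + (-5 - 1*8))² = (63 + (-5 - 8))² = (63 - 13)² = 50² = 2500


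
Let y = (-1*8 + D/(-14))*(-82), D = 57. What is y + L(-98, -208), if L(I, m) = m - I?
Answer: 6159/7 ≈ 879.86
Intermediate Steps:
y = 6929/7 (y = (-1*8 + 57/(-14))*(-82) = (-8 + 57*(-1/14))*(-82) = (-8 - 57/14)*(-82) = -169/14*(-82) = 6929/7 ≈ 989.86)
y + L(-98, -208) = 6929/7 + (-208 - 1*(-98)) = 6929/7 + (-208 + 98) = 6929/7 - 110 = 6159/7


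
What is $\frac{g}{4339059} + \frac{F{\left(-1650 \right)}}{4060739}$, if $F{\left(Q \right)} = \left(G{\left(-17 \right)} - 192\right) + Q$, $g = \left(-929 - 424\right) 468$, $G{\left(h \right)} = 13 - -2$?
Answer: $- \frac{859734546183}{5873262034867} \approx -0.14638$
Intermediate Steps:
$G{\left(h \right)} = 15$ ($G{\left(h \right)} = 13 + 2 = 15$)
$g = -633204$ ($g = \left(-1353\right) 468 = -633204$)
$F{\left(Q \right)} = -177 + Q$ ($F{\left(Q \right)} = \left(15 - 192\right) + Q = -177 + Q$)
$\frac{g}{4339059} + \frac{F{\left(-1650 \right)}}{4060739} = - \frac{633204}{4339059} + \frac{-177 - 1650}{4060739} = \left(-633204\right) \frac{1}{4339059} - \frac{1827}{4060739} = - \frac{211068}{1446353} - \frac{1827}{4060739} = - \frac{859734546183}{5873262034867}$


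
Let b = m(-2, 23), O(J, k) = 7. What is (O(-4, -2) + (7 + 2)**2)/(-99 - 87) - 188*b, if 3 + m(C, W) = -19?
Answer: 384604/93 ≈ 4135.5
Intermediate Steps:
m(C, W) = -22 (m(C, W) = -3 - 19 = -22)
b = -22
(O(-4, -2) + (7 + 2)**2)/(-99 - 87) - 188*b = (7 + (7 + 2)**2)/(-99 - 87) - 188*(-22) = (7 + 9**2)/(-186) + 4136 = (7 + 81)*(-1/186) + 4136 = 88*(-1/186) + 4136 = -44/93 + 4136 = 384604/93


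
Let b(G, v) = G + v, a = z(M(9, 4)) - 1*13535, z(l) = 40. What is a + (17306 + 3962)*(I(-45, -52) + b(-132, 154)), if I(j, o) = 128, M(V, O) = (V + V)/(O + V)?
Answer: 3176705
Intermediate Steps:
M(V, O) = 2*V/(O + V) (M(V, O) = (2*V)/(O + V) = 2*V/(O + V))
a = -13495 (a = 40 - 1*13535 = 40 - 13535 = -13495)
a + (17306 + 3962)*(I(-45, -52) + b(-132, 154)) = -13495 + (17306 + 3962)*(128 + (-132 + 154)) = -13495 + 21268*(128 + 22) = -13495 + 21268*150 = -13495 + 3190200 = 3176705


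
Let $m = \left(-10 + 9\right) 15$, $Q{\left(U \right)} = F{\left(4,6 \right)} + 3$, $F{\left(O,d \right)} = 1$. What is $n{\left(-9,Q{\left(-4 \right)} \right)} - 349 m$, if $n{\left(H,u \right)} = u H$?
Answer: $5199$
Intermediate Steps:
$Q{\left(U \right)} = 4$ ($Q{\left(U \right)} = 1 + 3 = 4$)
$m = -15$ ($m = \left(-1\right) 15 = -15$)
$n{\left(H,u \right)} = H u$
$n{\left(-9,Q{\left(-4 \right)} \right)} - 349 m = \left(-9\right) 4 - -5235 = -36 + 5235 = 5199$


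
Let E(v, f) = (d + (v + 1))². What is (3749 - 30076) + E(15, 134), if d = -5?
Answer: -26206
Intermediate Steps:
E(v, f) = (-4 + v)² (E(v, f) = (-5 + (v + 1))² = (-5 + (1 + v))² = (-4 + v)²)
(3749 - 30076) + E(15, 134) = (3749 - 30076) + (-4 + 15)² = -26327 + 11² = -26327 + 121 = -26206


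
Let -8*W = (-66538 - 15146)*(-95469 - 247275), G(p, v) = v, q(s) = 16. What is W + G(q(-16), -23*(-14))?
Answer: -3499587290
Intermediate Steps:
W = -3499587612 (W = -(-66538 - 15146)*(-95469 - 247275)/8 = -(-20421)*(-342744)/2 = -1/8*27996700896 = -3499587612)
W + G(q(-16), -23*(-14)) = -3499587612 - 23*(-14) = -3499587612 + 322 = -3499587290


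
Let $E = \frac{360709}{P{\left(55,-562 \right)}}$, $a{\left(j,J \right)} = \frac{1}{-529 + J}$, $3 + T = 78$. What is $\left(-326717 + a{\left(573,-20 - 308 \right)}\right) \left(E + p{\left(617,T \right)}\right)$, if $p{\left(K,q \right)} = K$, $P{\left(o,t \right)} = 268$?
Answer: $- \frac{73648171495275}{114838} \approx -6.4132 \cdot 10^{8}$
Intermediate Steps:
$T = 75$ ($T = -3 + 78 = 75$)
$E = \frac{360709}{268} \approx 1345.9$
$\left(-326717 + a{\left(573,-20 - 308 \right)}\right) \left(E + p{\left(617,T \right)}\right) = \left(-326717 + \frac{1}{-529 - 328}\right) \left(\frac{360709}{268} + 617\right) = \left(-326717 + \frac{1}{-529 - 328}\right) \frac{526065}{268} = \left(-326717 + \frac{1}{-857}\right) \frac{526065}{268} = \left(-326717 - \frac{1}{857}\right) \frac{526065}{268} = \left(- \frac{279996470}{857}\right) \frac{526065}{268} = - \frac{73648171495275}{114838}$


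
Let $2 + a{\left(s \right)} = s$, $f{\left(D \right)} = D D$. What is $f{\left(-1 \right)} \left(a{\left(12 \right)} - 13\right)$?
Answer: $-3$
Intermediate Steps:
$f{\left(D \right)} = D^{2}$
$a{\left(s \right)} = -2 + s$
$f{\left(-1 \right)} \left(a{\left(12 \right)} - 13\right) = \left(-1\right)^{2} \left(\left(-2 + 12\right) - 13\right) = 1 \left(10 - 13\right) = 1 \left(-3\right) = -3$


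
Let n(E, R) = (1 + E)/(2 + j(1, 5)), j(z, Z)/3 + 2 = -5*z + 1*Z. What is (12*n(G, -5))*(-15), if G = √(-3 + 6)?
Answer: 45 + 45*√3 ≈ 122.94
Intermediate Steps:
j(z, Z) = -6 - 15*z + 3*Z (j(z, Z) = -6 + 3*(-5*z + 1*Z) = -6 + 3*(-5*z + Z) = -6 + 3*(Z - 5*z) = -6 + (-15*z + 3*Z) = -6 - 15*z + 3*Z)
G = √3 ≈ 1.7320
n(E, R) = -¼ - E/4 (n(E, R) = (1 + E)/(2 + (-6 - 15*1 + 3*5)) = (1 + E)/(2 + (-6 - 15 + 15)) = (1 + E)/(2 - 6) = (1 + E)/(-4) = (1 + E)*(-¼) = -¼ - E/4)
(12*n(G, -5))*(-15) = (12*(-¼ - √3/4))*(-15) = (-3 - 3*√3)*(-15) = 45 + 45*√3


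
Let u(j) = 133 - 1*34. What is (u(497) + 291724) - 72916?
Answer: 218907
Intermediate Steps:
u(j) = 99 (u(j) = 133 - 34 = 99)
(u(497) + 291724) - 72916 = (99 + 291724) - 72916 = 291823 - 72916 = 218907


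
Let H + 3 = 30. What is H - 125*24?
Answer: -2973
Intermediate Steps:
H = 27 (H = -3 + 30 = 27)
H - 125*24 = 27 - 125*24 = 27 - 3000 = -2973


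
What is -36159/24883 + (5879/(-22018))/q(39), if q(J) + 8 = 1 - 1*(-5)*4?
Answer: -10496222363/7122360622 ≈ -1.4737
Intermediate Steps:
q(J) = 13 (q(J) = -8 + (1 - 1*(-5)*4) = -8 + (1 + 5*4) = -8 + (1 + 20) = -8 + 21 = 13)
-36159/24883 + (5879/(-22018))/q(39) = -36159/24883 + (5879/(-22018))/13 = -36159*1/24883 + (5879*(-1/22018))*(1/13) = -36159/24883 - 5879/22018*1/13 = -36159/24883 - 5879/286234 = -10496222363/7122360622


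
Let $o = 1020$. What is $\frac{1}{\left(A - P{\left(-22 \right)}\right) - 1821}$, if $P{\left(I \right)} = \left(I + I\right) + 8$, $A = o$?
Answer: $- \frac{1}{765} \approx -0.0013072$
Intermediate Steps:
$A = 1020$
$P{\left(I \right)} = 8 + 2 I$ ($P{\left(I \right)} = 2 I + 8 = 8 + 2 I$)
$\frac{1}{\left(A - P{\left(-22 \right)}\right) - 1821} = \frac{1}{\left(1020 - \left(8 + 2 \left(-22\right)\right)\right) - 1821} = \frac{1}{\left(1020 - \left(8 - 44\right)\right) - 1821} = \frac{1}{\left(1020 - -36\right) - 1821} = \frac{1}{\left(1020 + 36\right) - 1821} = \frac{1}{1056 - 1821} = \frac{1}{-765} = - \frac{1}{765}$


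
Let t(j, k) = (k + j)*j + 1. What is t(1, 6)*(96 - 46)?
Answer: 400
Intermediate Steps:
t(j, k) = 1 + j*(j + k) (t(j, k) = (j + k)*j + 1 = j*(j + k) + 1 = 1 + j*(j + k))
t(1, 6)*(96 - 46) = (1 + 1² + 1*6)*(96 - 46) = (1 + 1 + 6)*50 = 8*50 = 400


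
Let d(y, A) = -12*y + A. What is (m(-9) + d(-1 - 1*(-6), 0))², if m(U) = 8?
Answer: 2704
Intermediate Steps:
d(y, A) = A - 12*y
(m(-9) + d(-1 - 1*(-6), 0))² = (8 + (0 - 12*(-1 - 1*(-6))))² = (8 + (0 - 12*(-1 + 6)))² = (8 + (0 - 12*5))² = (8 + (0 - 60))² = (8 - 60)² = (-52)² = 2704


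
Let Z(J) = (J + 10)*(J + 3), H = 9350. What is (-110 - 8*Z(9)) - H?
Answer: -11284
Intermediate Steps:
Z(J) = (3 + J)*(10 + J) (Z(J) = (10 + J)*(3 + J) = (3 + J)*(10 + J))
(-110 - 8*Z(9)) - H = (-110 - 8*(30 + 9² + 13*9)) - 1*9350 = (-110 - 8*(30 + 81 + 117)) - 9350 = (-110 - 8*228) - 9350 = (-110 - 1824) - 9350 = -1934 - 9350 = -11284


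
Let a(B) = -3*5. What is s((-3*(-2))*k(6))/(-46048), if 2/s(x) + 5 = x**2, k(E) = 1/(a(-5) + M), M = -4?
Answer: 361/40729456 ≈ 8.8634e-6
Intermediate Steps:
a(B) = -15
k(E) = -1/19 (k(E) = 1/(-15 - 4) = 1/(-19) = -1/19)
s(x) = 2/(-5 + x**2)
s((-3*(-2))*k(6))/(-46048) = (2/(-5 + (-3*(-2)*(-1/19))**2))/(-46048) = (2/(-5 + (6*(-1/19))**2))*(-1/46048) = (2/(-5 + (-6/19)**2))*(-1/46048) = (2/(-5 + 36/361))*(-1/46048) = (2/(-1769/361))*(-1/46048) = (2*(-361/1769))*(-1/46048) = -722/1769*(-1/46048) = 361/40729456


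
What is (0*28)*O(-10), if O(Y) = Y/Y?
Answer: 0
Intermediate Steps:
O(Y) = 1
(0*28)*O(-10) = (0*28)*1 = 0*1 = 0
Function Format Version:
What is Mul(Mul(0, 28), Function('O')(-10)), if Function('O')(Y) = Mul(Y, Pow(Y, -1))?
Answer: 0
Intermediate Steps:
Function('O')(Y) = 1
Mul(Mul(0, 28), Function('O')(-10)) = Mul(Mul(0, 28), 1) = Mul(0, 1) = 0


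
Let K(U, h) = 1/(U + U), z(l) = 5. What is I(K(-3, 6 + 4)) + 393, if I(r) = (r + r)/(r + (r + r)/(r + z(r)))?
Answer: 16171/41 ≈ 394.41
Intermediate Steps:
K(U, h) = 1/(2*U)
I(r) = 2*r/(r + 2*r/(5 + r)) (I(r) = (r + r)/(r + (r + r)/(r + 5)) = (2*r)/(r + (2*r)/(5 + r)) = (2*r)/(r + 2*r/(5 + r)) = 2*r/(r + 2*r/(5 + r)))
I(K(-3, 6 + 4)) + 393 = 2*(5 + (½)/(-3))/(7 + (½)/(-3)) + 393 = 2*(5 + (½)*(-⅓))/(7 + (½)*(-⅓)) + 393 = 2*(5 - ⅙)/(7 - ⅙) + 393 = 2*(29/6)/(41/6) + 393 = 2*(6/41)*(29/6) + 393 = 58/41 + 393 = 16171/41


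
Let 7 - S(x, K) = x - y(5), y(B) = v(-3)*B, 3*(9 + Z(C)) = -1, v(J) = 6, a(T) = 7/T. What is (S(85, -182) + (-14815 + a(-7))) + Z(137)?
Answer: -44620/3 ≈ -14873.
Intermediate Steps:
Z(C) = -28/3 (Z(C) = -9 + (1/3)*(-1) = -9 - 1/3 = -28/3)
y(B) = 6*B
S(x, K) = 37 - x (S(x, K) = 7 - (x - 6*5) = 7 - (x - 1*30) = 7 - (x - 30) = 7 - (-30 + x) = 7 + (30 - x) = 37 - x)
(S(85, -182) + (-14815 + a(-7))) + Z(137) = ((37 - 1*85) + (-14815 + 7/(-7))) - 28/3 = ((37 - 85) + (-14815 + 7*(-1/7))) - 28/3 = (-48 + (-14815 - 1)) - 28/3 = (-48 - 14816) - 28/3 = -14864 - 28/3 = -44620/3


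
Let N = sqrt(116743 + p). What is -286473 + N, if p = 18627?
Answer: -286473 + sqrt(135370) ≈ -2.8611e+5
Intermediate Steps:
N = sqrt(135370) (N = sqrt(116743 + 18627) = sqrt(135370) ≈ 367.93)
-286473 + N = -286473 + sqrt(135370)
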